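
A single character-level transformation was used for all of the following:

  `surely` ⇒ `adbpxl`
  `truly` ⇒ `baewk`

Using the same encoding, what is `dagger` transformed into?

In surely: s→a is +8, u→d is +9, r→b is +10, e→p is +11 — the shift increases by 1 each position. Letter i (0-indexed) is shifted by i+8, so successive shifts are 8, 9, 10, ….
For dagger: d+8=l, a+9=j, g+10=q, g+11=r, e+12=q, r+13=e.

ljqrqe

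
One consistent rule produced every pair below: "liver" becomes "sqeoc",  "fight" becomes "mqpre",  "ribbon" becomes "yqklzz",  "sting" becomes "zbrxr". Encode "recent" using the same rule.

In liver: l→s is +7, i→q is +8, v→e is +9, e→o is +10 — the shift increases by 1 each position. Letter i (0-indexed) is shifted by i+7, so successive shifts are 7, 8, 9, ….
For recent: r+7=y, e+8=m, c+9=l, e+10=o, n+11=y, t+12=f.

ymloyf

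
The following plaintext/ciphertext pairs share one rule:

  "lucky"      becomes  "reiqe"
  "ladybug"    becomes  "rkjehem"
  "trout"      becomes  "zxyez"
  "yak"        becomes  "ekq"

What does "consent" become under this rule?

iytyotz

The shift depends on letter class: consonant l→r is +6, but vowel u→e is +10. Two shifts are in play — +10 for a/e/i/o/u, +6 for every other letter.
Applying it to consent: c(cons)+6=i, o(vowel)+10=y, n(cons)+6=t, s(cons)+6=y, e(vowel)+10=o, n(cons)+6=t, t(cons)+6=z.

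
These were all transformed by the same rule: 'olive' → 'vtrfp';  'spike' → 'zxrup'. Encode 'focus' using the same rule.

mwled

Letter i (0-indexed) is shifted by i+7, so successive shifts are 7, 8, 9, ….
On focus: f+7=m, o+8=w, c+9=l, u+10=e, s+11=d.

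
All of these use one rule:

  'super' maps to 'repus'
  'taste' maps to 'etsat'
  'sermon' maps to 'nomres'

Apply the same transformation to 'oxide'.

The output letters match the input read backwards: super reversed is repus. It's just the letters in reverse order.
On oxide: reverse → edixo.

edixo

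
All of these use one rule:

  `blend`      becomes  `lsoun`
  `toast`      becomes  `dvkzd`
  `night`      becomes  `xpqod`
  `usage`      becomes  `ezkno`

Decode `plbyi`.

ferry

Shifts by position in blend: pos 0: b→l (+10), pos 1: l→s (+7), pos 2: e→o (+10), pos 3: n→u (+7) — repeating every 2. The shifts repeat in a cycle of length 2: positions 0,1,… shift by +10, +7, then the pattern repeats.
Reversing it on plbyi: p−10=f, l−7=e, b−10=r, y−7=r, i−10=y.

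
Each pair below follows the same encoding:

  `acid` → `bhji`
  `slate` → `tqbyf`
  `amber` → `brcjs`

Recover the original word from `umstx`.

throw

Shifts by position in acid: pos 0: a→b (+1), pos 1: c→h (+5), pos 2: i→j (+1), pos 3: d→i (+5) — repeating every 2. It's a Vigenère-style cipher with numeric key [1,5]: position i shifts by key[i mod 2].
Reversing it on umstx: u−1=t, m−5=h, s−1=r, t−5=o, x−1=w.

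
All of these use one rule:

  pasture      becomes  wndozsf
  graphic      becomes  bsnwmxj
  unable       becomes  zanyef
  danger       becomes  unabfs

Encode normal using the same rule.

Treating letters as 0–25, the rule is x ↦ 11x + 13 (mod 26).
Applying it to normal: n(13)→11·13+13≡0=a; o(14)→11·14+13≡11=l; r(17)→11·17+13≡18=s; m(12)→11·12+13≡15=p; a(0)→11·0+13≡13=n; l(11)→11·11+13≡4=e (all mod 26).

alspne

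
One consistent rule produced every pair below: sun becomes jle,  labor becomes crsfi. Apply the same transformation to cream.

Each letter is shifted forward by 17 in the alphabet (a Caesar shift of +17).
On cream: c+17=t, r+17=i, e+17=v, a+17=r, m+17=d.

tivrd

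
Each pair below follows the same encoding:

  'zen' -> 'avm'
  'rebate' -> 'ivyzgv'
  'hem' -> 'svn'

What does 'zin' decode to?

Each pair mirrors across the alphabet (z↔a, e↔v, n↔m): positions sum to 25. Each letter is replaced by its mirror in the alphabet: a↔z, b↔y, c↔x, and so on (the Atbash cipher).
Decoding zin: z↔a, i↔r, n↔m.

arm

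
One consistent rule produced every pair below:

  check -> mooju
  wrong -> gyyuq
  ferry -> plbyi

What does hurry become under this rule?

rbbyi

It's a Vigenère-style cipher with numeric key [10,7]: position i shifts by key[i mod 2].
For hurry: h+10=r, u+7=b, r+10=b, r+7=y, y+10=i.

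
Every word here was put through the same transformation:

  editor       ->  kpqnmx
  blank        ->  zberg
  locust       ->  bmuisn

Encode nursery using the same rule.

This is an affine cipher: with a=0,…,z=25, each position x becomes (21x+4) mod 26.
Applying it to nursery: n(13)→21·13+4≡17=r; u(20)→21·20+4≡8=i; r(17)→21·17+4≡23=x; s(18)→21·18+4≡18=s; e(4)→21·4+4≡10=k; r(17)→21·17+4≡23=x; y(24)→21·24+4≡14=o (all mod 26).

rixskxo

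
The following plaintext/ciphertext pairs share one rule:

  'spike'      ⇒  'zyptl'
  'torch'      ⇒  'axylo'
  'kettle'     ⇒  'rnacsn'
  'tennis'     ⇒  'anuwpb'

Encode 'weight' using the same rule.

dnppoc

Shifts by position in spike: pos 0: s→z (+7), pos 1: p→y (+9), pos 2: i→p (+7), pos 3: k→t (+9) — repeating every 2. A repeating key of period 2 is used — shifts +7, +9 over and over.
Applying it to weight: w+7=d, e+9=n, i+7=p, g+9=p, h+7=o, t+9=c.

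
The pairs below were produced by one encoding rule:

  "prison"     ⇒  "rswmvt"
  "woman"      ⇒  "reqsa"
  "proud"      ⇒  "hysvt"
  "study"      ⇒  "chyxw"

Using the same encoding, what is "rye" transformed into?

icv

The word is reversed, then every letter is shifted forward by 4.
Applying it to rye: reverse → eyr; then shift: e+4=i, y+4=c, r+4=v.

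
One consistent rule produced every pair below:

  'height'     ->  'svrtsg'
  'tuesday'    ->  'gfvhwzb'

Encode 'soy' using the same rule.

Each pair mirrors across the alphabet (h↔s, e↔v, i↔r): positions sum to 25. Each letter is replaced by its mirror in the alphabet: a↔z, b↔y, c↔x, and so on (the Atbash cipher).
For soy: s↔h, o↔l, y↔b.

hlb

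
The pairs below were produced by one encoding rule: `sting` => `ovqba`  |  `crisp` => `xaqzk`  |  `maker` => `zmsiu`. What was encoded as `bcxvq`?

input

Two steps: reverse the string, then apply a Caesar shift of +8.
Reversing it on bcxvq: shift back: b−8=t, c−8=u, x−8=p, v−8=n, q−8=i → tupni; then reverse → input.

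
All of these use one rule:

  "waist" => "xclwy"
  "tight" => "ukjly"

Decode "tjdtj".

shape

In waist: w→x is +1, a→c is +2, i→l is +3, s→w is +4 — the shift increases by 1 each position. Each letter shifts forward by (position + 1), i.e. 1, 2, 3, … — the shift grows by one for each successive letter.
Undoing it on tjdtj: t−1=s, j−2=h, d−3=a, t−4=p, j−5=e.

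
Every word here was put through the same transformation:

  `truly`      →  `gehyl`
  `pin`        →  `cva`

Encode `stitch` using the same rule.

Compare letters: t→g is +13, r→e is +13, u→h is +13 — a constant shift. Every letter moves 13 places later in the alphabet, wrapping around z→a.
For stitch: s+13=f, t+13=g, i+13=v, t+13=g, c+13=p, h+13=u.

fgvgpu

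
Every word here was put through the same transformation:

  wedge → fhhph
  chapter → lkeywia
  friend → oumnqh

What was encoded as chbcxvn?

Shifts by position in wedge: pos 0: w→f (+9), pos 1: e→h (+3), pos 2: d→h (+4), pos 3: g→p (+9), pos 4: e→h (+3) — repeating every 3. The shifts repeat in a cycle of length 3: positions 0,1,… shift by +9, +3, +4, then the pattern repeats.
Reversing it on chbcxvn: c−9=t, h−3=e, b−4=x, c−9=t, x−3=u, v−4=r, n−9=e.

texture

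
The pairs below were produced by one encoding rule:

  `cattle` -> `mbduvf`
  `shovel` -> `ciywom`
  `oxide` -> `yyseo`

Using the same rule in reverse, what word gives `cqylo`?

spoke

It's a Vigenère-style cipher with numeric key [10,1]: position i shifts by key[i mod 2].
Undoing it on cqylo: c−10=s, q−1=p, y−10=o, l−1=k, o−10=e.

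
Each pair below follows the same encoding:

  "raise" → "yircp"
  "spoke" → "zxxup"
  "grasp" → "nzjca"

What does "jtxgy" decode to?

clown

In raise: r→y is +7, a→i is +8, i→r is +9, s→c is +10 — the shift increases by 1 each position. Each letter shifts forward by (position + 7), i.e. 7, 8, 9, … — the shift grows by one for each successive letter.
Reversing it on jtxgy: j−7=c, t−8=l, x−9=o, g−10=w, y−11=n.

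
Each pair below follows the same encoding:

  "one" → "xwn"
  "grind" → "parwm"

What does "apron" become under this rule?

Compare letters: o→x is +9, n→w is +9, e→n is +9 — a constant shift. It's a constant shift of +9 (ROT9).
For apron: a+9=j, p+9=y, r+9=a, o+9=x, n+9=w.

jyaxw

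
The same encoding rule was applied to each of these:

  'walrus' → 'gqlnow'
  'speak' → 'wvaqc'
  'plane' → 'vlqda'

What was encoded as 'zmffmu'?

bottom

w(22)→g(6) and a(0)→q(16) fit y≡9x+16 (mod 26); the inverse of 9 mod 26 is 3. Each letter's alphabet position (a=0..z=25) is mapped through 9·x+16 mod 26 — an affine cipher.
Reversing it on zmffmu: z(25)→3·(25−16)≡1=b; m(12)→3·(12−16)≡14=o; f(5)→3·(5−16)≡19=t; f(5)→3·(5−16)≡19=t; m(12)→3·(12−16)≡14=o; u(20)→3·(20−16)≡12=m (all mod 26).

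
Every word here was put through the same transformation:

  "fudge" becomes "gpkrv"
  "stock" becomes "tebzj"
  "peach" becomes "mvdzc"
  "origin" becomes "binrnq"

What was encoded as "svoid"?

zebra

This is an affine cipher: with a=0,…,z=25, each position x becomes (11x+3) mod 26.
Undoing it on svoid: s(18)→19·(18−3)≡25=z; v(21)→19·(21−3)≡4=e; o(14)→19·(14−3)≡1=b; i(8)→19·(8−3)≡17=r; d(3)→19·(3−3)≡0=a (all mod 26).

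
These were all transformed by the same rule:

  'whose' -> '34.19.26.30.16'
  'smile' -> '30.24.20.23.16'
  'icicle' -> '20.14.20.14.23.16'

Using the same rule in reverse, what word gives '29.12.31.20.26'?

ratio

w is letter #23 and maps to 34: an offset of 11. The number is (letter's place in the alphabet, a=1) + 11.
Undoing it on 29.12.31.20.26: 29→(29−11)÷1=18=r, 12→(12−11)÷1=1=a, 31→(31−11)÷1=20=t, 20→(20−11)÷1=9=i, 26→(26−11)÷1=15=o.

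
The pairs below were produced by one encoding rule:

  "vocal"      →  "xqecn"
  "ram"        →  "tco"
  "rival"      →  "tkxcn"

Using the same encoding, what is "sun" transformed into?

Each letter is shifted forward by 2 in the alphabet (a Caesar shift of +2).
For sun: s+2=u, u+2=w, n+2=p.

uwp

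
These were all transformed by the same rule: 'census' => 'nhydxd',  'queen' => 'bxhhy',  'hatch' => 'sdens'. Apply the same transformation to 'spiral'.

The shift depends on letter class: consonant c→n is +11, but vowel e→h is +3. Vowels shift forward by 3 and consonants shift forward by 11.
For spiral: s(cons)+11=d, p(cons)+11=a, i(vowel)+3=l, r(cons)+11=c, a(vowel)+3=d, l(cons)+11=w.

dalcdw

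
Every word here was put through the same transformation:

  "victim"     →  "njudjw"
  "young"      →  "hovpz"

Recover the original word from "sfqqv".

The output letters match the input read backwards, each shifted +1: victim reversed is mitciv. The word is reversed, then every letter is shifted forward by 1.
Reversing it on sfqqv: shift back: s−1=r, f−1=e, q−1=p, q−1=p, v−1=u → reppu; then reverse → upper.

upper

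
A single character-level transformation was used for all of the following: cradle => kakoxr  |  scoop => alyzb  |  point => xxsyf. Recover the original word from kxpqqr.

coffee

Letter i (0-indexed) is shifted by i+8, so successive shifts are 8, 9, 10, ….
Decoding kxpqqr: k−8=c, x−9=o, p−10=f, q−11=f, q−12=e, r−13=e.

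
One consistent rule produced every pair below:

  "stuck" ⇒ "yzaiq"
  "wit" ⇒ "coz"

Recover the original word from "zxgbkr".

This is a Caesar cipher with shift 6.
Reversing it on zxgbkr: z−6=t, x−6=r, g−6=a, b−6=v, k−6=e, r−6=l.

travel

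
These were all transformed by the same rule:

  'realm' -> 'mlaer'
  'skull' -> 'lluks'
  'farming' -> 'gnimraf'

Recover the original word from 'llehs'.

The output letters match the input read backwards: realm reversed is mlaer. It's just the letters in reverse order.
Undoing it on llehs: then reverse → shell.

shell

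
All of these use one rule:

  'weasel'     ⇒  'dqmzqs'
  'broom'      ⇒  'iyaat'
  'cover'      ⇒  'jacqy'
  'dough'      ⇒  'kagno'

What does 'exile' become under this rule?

The shift depends on letter class: consonant w→d is +7, but vowel e→q is +12. The rule splits by letter class: vowels +12, consonants +7.
Applying it to exile: e(vowel)+12=q, x(cons)+7=e, i(vowel)+12=u, l(cons)+7=s, e(vowel)+12=q.

qeusq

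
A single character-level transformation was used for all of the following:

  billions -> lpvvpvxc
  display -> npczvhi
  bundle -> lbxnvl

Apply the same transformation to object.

vltlmd

The shift depends on letter class: consonant b→l is +10, but vowel i→p is +7. Vowels shift forward by 7 and consonants shift forward by 10.
For object: o(vowel)+7=v, b(cons)+10=l, j(cons)+10=t, e(vowel)+7=l, c(cons)+10=m, t(cons)+10=d.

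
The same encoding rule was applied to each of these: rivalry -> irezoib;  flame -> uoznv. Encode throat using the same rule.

gsilzg

This is the alphabet-reversal cipher (Atbash): a becomes z, b becomes y, etc.
For throat: t↔g, h↔s, r↔i, o↔l, a↔z, t↔g.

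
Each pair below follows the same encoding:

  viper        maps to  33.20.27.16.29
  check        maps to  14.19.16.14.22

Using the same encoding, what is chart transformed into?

14.19.12.29.31

v is letter #22 and maps to 33: an offset of 11. The number is (letter's place in the alphabet, a=1) + 11.
Applying it to chart: c=3→14, h=8→19, a=1→12, r=18→29, t=20→31.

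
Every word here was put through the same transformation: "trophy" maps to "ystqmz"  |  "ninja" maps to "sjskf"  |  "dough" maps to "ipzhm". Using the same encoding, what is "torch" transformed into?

Shifts by position in trophy: pos 0: t→y (+5), pos 1: r→s (+1), pos 2: o→t (+5), pos 3: p→q (+1) — repeating every 2. The shifts repeat in a cycle of length 2: positions 0,1,… shift by +5, +1, then the pattern repeats.
On torch: t+5=y, o+1=p, r+5=w, c+1=d, h+5=m.

ypwdm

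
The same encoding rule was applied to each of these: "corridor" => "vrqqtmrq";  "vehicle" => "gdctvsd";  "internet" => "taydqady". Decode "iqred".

probe

Treating letters as 0–25, the rule is x ↦ 17x + 13 (mod 26).
Decoding iqred: i(8)→23·(8−13)≡15=p; q(16)→23·(16−13)≡17=r; r(17)→23·(17−13)≡14=o; e(4)→23·(4−13)≡1=b; d(3)→23·(3−13)≡4=e (all mod 26).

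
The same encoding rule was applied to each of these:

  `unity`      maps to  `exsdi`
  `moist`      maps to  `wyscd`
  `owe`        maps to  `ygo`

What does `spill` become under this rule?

czsvv

Compare letters: u→e is +10, n→x is +10, i→s is +10 — a constant shift. Every letter moves 10 places later in the alphabet, wrapping around z→a.
Applying it to spill: s+10=c, p+10=z, i+10=s, l+10=v, l+10=v.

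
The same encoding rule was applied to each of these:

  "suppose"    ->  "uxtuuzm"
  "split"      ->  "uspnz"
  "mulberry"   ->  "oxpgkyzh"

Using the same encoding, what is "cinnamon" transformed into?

Each letter shifts forward by (position + 2), i.e. 2, 3, 4, … — the shift grows by one for each successive letter.
For cinnamon: c+2=e, i+3=l, n+4=r, n+5=s, a+6=g, m+7=t, o+8=w, n+9=w.

elrsgtww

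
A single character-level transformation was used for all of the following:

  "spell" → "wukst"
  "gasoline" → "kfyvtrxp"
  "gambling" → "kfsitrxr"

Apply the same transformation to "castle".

In spell: s→w is +4, p→u is +5, e→k is +6, l→s is +7 — the shift increases by 1 each position. Each letter shifts forward by (position + 4), i.e. 4, 5, 6, … — the shift grows by one for each successive letter.
Applying it to castle: c+4=g, a+5=f, s+6=y, t+7=a, l+8=t, e+9=n.

gfyatn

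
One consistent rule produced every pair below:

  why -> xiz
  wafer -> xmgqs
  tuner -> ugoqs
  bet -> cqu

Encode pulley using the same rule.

The shift depends on letter class: consonant w→x is +1, but vowel a→m is +12. Vowels shift forward by 12 and consonants shift forward by 1.
For pulley: p(cons)+1=q, u(vowel)+12=g, l(cons)+1=m, l(cons)+1=m, e(vowel)+12=q, y(cons)+1=z.

qgmmqz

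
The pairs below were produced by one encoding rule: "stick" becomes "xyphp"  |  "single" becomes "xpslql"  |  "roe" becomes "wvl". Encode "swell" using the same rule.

The shift depends on letter class: consonant s→x is +5, but vowel i→p is +7. Vowels shift forward by 7 and consonants shift forward by 5.
For swell: s(cons)+5=x, w(cons)+5=b, e(vowel)+7=l, l(cons)+5=q, l(cons)+5=q.

xblqq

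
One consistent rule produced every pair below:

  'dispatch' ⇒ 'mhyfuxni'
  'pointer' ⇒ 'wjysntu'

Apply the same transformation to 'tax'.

cfy

The output letters match the input read backwards, each shifted +5: dispatch reversed is hctapsid. Read the word backwards and shift each letter +5.
On tax: reverse → xat; then shift: x+5=c, a+5=f, t+5=y.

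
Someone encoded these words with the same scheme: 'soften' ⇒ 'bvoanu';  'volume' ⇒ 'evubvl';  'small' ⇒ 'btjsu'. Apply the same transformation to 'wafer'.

A repeating key of period 2 is used — shifts +9, +7 over and over.
On wafer: w+9=f, a+7=h, f+9=o, e+7=l, r+9=a.

fhola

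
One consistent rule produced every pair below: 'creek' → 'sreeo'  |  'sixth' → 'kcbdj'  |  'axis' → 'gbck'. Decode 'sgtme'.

canoe

c(2)→s(18) and r(17)→r(17) fit y≡19x+6 (mod 26); the inverse of 19 mod 26 is 11. This is an affine cipher: with a=0,…,z=25, each position x becomes (19x+6) mod 26.
Decoding sgtme: s(18)→11·(18−6)≡2=c; g(6)→11·(6−6)≡0=a; t(19)→11·(19−6)≡13=n; m(12)→11·(12−6)≡14=o; e(4)→11·(4−6)≡4=e (all mod 26).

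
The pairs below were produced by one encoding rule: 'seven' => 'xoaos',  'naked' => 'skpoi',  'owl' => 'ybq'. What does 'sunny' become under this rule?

The shift depends on letter class: consonant s→x is +5, but vowel e→o is +10. Vowels shift forward by 10 and consonants shift forward by 5.
For sunny: s(cons)+5=x, u(vowel)+10=e, n(cons)+5=s, n(cons)+5=s, y(cons)+5=d.

xessd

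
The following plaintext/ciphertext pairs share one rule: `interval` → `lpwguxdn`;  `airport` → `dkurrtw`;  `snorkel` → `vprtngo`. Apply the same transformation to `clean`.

It's a Vigenère-style cipher with numeric key [3,2]: position i shifts by key[i mod 2].
On clean: c+3=f, l+2=n, e+3=h, a+2=c, n+3=q.

fnhcq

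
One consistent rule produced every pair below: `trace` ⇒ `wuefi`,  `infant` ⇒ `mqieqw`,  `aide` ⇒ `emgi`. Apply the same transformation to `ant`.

eqw

Vowels shift forward by 4 and consonants shift forward by 3.
On ant: a(vowel)+4=e, n(cons)+3=q, t(cons)+3=w.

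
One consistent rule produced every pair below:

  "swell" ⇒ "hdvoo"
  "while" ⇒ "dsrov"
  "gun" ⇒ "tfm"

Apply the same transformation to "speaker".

This is the alphabet-reversal cipher (Atbash): a becomes z, b becomes y, etc.
For speaker: s↔h, p↔k, e↔v, a↔z, k↔p, e↔v, r↔i.

hkvzpvi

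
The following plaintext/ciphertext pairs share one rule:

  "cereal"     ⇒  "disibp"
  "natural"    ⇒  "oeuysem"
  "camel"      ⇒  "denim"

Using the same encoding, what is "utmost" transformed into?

vxnstx

The shifts repeat in a cycle of length 2: positions 0,1,… shift by +1, +4, then the pattern repeats.
On utmost: u+1=v, t+4=x, m+1=n, o+4=s, s+1=t, t+4=x.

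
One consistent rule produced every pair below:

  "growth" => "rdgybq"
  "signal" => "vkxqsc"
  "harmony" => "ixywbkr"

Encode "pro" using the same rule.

ybz

The output letters match the input read backwards, each shifted +10: growth reversed is htworg. The word is reversed, then every letter is shifted forward by 10.
On pro: reverse → orp; then shift: o+10=y, r+10=b, p+10=z.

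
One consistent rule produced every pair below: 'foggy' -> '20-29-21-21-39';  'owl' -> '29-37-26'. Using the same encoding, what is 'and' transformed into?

15-28-18

Each letter is replaced by its alphabet position (a=1..z=26) + 14.
On and: a=1→15, n=14→28, d=4→18.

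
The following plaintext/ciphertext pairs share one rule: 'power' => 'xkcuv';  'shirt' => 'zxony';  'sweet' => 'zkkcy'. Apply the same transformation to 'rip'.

vox

The output letters match the input read backwards, each shifted +6: power reversed is rewop. The word is reversed, then every letter is shifted forward by 6.
On rip: reverse → pir; then shift: p+6=v, i+6=o, r+6=x.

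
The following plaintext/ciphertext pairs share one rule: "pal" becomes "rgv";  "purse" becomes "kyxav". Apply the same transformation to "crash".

The output letters match the input read backwards, each shifted +6: pal reversed is lap. Read the word backwards and shift each letter +6.
On crash: reverse → hsarc; then shift: h+6=n, s+6=y, a+6=g, r+6=x, c+6=i.

nygxi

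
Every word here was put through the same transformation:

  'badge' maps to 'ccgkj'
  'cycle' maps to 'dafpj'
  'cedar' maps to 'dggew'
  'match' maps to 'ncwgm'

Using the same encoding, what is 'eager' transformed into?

Each letter shifts forward by (position + 1), i.e. 1, 2, 3, … — the shift grows by one for each successive letter.
For eager: e+1=f, a+2=c, g+3=j, e+4=i, r+5=w.

fcjiw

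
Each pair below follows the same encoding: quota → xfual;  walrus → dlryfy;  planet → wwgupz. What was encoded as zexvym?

strong

Shifts by position in quota: pos 0: q→x (+7), pos 1: u→f (+11), pos 2: o→u (+6), pos 3: t→a (+7), pos 4: a→l (+11) — repeating every 3. A repeating key of period 3 is used — shifts +7, +11, +6 over and over.
Decoding zexvym: z−7=s, e−11=t, x−6=r, v−7=o, y−11=n, m−6=g.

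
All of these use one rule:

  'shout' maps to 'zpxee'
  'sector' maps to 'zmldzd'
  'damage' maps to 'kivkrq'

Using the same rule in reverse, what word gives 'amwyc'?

tenor

In shout: s→z is +7, h→p is +8, o→x is +9, u→e is +10 — the shift increases by 1 each position. The shift increases by 1 at each position, starting from +7: 7, 8, 9, ….
Decoding amwyc: a−7=t, m−8=e, w−9=n, y−10=o, c−11=r.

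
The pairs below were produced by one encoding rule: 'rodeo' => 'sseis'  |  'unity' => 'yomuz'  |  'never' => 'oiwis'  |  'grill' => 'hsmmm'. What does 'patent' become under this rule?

qeuiou

The shift depends on letter class: consonant r→s is +1, but vowel o→s is +4. The rule splits by letter class: vowels +4, consonants +1.
For patent: p(cons)+1=q, a(vowel)+4=e, t(cons)+1=u, e(vowel)+4=i, n(cons)+1=o, t(cons)+1=u.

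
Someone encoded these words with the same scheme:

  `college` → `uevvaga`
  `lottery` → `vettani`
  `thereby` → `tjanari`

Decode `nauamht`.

receipt

Treating letters as 0–25, the rule is x ↦ 3x + 14 (mod 26).
Undoing it on nauamht: n(13)→9·(13−14)≡17=r; a(0)→9·(0−14)≡4=e; u(20)→9·(20−14)≡2=c; a(0)→9·(0−14)≡4=e; m(12)→9·(12−14)≡8=i; h(7)→9·(7−14)≡15=p; t(19)→9·(19−14)≡19=t (all mod 26).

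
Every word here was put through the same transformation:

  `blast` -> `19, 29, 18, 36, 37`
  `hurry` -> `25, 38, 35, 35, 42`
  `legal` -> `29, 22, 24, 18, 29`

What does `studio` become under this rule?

Letters become their 1-based position plus 17 (so a→18, b→19, …).
On studio: s=19→36, t=20→37, u=21→38, d=4→21, i=9→26, o=15→32.

36, 37, 38, 21, 26, 32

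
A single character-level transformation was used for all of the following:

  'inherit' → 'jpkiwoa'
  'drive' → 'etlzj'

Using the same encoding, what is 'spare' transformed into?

In inherit: i→j is +1, n→p is +2, h→k is +3, e→i is +4 — the shift increases by 1 each position. Each letter shifts forward by (position + 1), i.e. 1, 2, 3, … — the shift grows by one for each successive letter.
For spare: s+1=t, p+2=r, a+3=d, r+4=v, e+5=j.

trdvj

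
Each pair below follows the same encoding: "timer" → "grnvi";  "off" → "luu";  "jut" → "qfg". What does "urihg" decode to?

Letters are reflected about the middle of the alphabet (position → 25−position): Atbash.
Undoing it on urihg: u↔f, r↔i, i↔r, h↔s, g↔t.

first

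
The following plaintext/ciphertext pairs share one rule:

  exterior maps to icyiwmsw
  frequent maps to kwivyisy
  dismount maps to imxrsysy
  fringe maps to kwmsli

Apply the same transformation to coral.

The shift depends on letter class: consonant x→c is +5, but vowel e→i is +4. Two shifts are in play — +4 for a/e/i/o/u, +5 for every other letter.
On coral: c(cons)+5=h, o(vowel)+4=s, r(cons)+5=w, a(vowel)+4=e, l(cons)+5=q.

hsweq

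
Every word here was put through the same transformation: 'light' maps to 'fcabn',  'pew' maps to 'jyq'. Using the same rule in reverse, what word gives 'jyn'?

pet

Compare letters: l→f is +20, i→c is +20, g→a is +20 — a constant shift. It's a constant shift of +20 (ROT20).
Decoding jyn: j−20=p, y−20=e, n−20=t.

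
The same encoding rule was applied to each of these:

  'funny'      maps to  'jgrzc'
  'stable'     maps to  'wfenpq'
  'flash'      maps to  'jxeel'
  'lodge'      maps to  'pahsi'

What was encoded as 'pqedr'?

Shifts by position in funny: pos 0: f→j (+4), pos 1: u→g (+12), pos 2: n→r (+4), pos 3: n→z (+12) — repeating every 2. It's a Vigenère-style cipher with numeric key [4,12]: position i shifts by key[i mod 2].
Reversing it on pqedr: p−4=l, q−12=e, e−4=a, d−12=r, r−4=n.

learn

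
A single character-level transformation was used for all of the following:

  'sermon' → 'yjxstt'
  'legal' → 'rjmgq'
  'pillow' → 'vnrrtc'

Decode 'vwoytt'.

Shifts by position in sermon: pos 0: s→y (+6), pos 1: e→j (+5), pos 2: r→x (+6), pos 3: m→s (+6), pos 4: o→t (+5), pos 5: n→t (+6) — repeating every 3. The shifts repeat in a cycle of length 3: positions 0,1,… shift by +6, +5, +6, then the pattern repeats.
Reversing it on vwoytt: v−6=p, w−5=r, o−6=i, y−6=s, t−5=o, t−6=n.

prison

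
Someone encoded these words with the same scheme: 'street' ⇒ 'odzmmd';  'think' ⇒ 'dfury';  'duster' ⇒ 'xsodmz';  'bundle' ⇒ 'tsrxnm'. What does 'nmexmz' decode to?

leader

Each letter's alphabet position (a=0..z=25) is mapped through 15·x+4 mod 26 — an affine cipher.
Reversing it on nmexmz: n(13)→7·(13−4)≡11=l; m(12)→7·(12−4)≡4=e; e(4)→7·(4−4)≡0=a; x(23)→7·(23−4)≡3=d; m(12)→7·(12−4)≡4=e; z(25)→7·(25−4)≡17=r (all mod 26).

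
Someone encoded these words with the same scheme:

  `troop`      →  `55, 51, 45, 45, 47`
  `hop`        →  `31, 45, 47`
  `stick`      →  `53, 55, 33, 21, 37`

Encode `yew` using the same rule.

t(#20)→55 and r(#18)→51: differences scale by 2, so n = 2·pos + 15. With a=1..z=26, the number is 2·pos + 15.
For yew: y=25→65, e=5→25, w=23→61.

65, 25, 61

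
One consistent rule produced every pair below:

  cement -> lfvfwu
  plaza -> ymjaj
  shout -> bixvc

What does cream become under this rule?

lsnbv

A repeating key of period 2 is used — shifts +9, +1 over and over.
On cream: c+9=l, r+1=s, e+9=n, a+1=b, m+9=v.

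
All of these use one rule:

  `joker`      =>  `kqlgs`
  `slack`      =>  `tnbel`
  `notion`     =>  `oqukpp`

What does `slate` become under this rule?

tnbvf

Shifts by position in joker: pos 0: j→k (+1), pos 1: o→q (+2), pos 2: k→l (+1), pos 3: e→g (+2) — repeating every 2. It's a Vigenère-style cipher with numeric key [1,2]: position i shifts by key[i mod 2].
On slate: s+1=t, l+2=n, a+1=b, t+2=v, e+1=f.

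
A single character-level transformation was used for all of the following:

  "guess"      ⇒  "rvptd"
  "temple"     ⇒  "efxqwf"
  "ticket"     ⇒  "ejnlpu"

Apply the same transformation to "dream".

ospbx

A repeating key of period 2 is used — shifts +11, +1 over and over.
For dream: d+11=o, r+1=s, e+11=p, a+1=b, m+11=x.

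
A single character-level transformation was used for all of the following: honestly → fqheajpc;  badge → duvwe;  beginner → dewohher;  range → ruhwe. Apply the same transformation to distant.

Each letter's alphabet position (a=0..z=25) is mapped through 9·x+20 mod 26 — an affine cipher.
Applying it to distant: d(3)→9·3+20≡21=v; i(8)→9·8+20≡14=o; s(18)→9·18+20≡0=a; t(19)→9·19+20≡9=j; a(0)→9·0+20≡20=u; n(13)→9·13+20≡7=h; t(19)→9·19+20≡9=j (all mod 26).

voajuhj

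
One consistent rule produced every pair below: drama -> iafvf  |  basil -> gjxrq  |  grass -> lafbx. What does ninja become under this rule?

Shifts by position in drama: pos 0: d→i (+5), pos 1: r→a (+9), pos 2: a→f (+5), pos 3: m→v (+9) — repeating every 2. A repeating key of period 2 is used — shifts +5, +9 over and over.
For ninja: n+5=s, i+9=r, n+5=s, j+9=s, a+5=f.

srssf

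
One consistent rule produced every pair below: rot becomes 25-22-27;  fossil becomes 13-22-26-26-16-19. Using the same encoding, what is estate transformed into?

12-26-27-8-27-12

r is letter #18 and maps to 25: an offset of 7. The number is (letter's place in the alphabet, a=1) + 7.
Applying it to estate: e=5→12, s=19→26, t=20→27, a=1→8, t=20→27, e=5→12.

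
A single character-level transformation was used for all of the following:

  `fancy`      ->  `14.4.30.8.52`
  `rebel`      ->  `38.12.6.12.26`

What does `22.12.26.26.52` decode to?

f(#6)→14 and a(#1)→4: differences scale by 2, so n = 2·pos + 2. Each letter becomes 2×(its alphabet position, a=1..z=26) + 2.
Decoding 22.12.26.26.52: 22→(22−2)÷2=10=j, 12→(12−2)÷2=5=e, 26→(26−2)÷2=12=l, 26→(26−2)÷2=12=l, 52→(52−2)÷2=25=y.

jelly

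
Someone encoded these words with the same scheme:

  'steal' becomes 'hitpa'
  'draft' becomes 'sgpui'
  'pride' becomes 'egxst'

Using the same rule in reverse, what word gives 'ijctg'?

tuner

Compare letters: s→h is +15, t→i is +15, e→t is +15 — a constant shift. This is a Caesar cipher with shift 15.
Decoding ijctg: i−15=t, j−15=u, c−15=n, t−15=e, g−15=r.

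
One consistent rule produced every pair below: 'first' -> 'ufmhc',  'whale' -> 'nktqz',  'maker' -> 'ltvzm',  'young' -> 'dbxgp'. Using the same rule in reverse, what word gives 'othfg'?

basin

f(5)→u(20) and i(8)→f(5) fit y≡21x+19 (mod 26); the inverse of 21 mod 26 is 5. Treating letters as 0–25, the rule is x ↦ 21x + 19 (mod 26).
Decoding othfg: o(14)→5·(14−19)≡1=b; t(19)→5·(19−19)≡0=a; h(7)→5·(7−19)≡18=s; f(5)→5·(5−19)≡8=i; g(6)→5·(6−19)≡13=n (all mod 26).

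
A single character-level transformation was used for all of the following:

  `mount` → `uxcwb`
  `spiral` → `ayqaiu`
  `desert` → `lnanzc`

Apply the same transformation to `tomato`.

bxujbx

It's a Vigenère-style cipher with numeric key [8,9]: position i shifts by key[i mod 2].
Applying it to tomato: t+8=b, o+9=x, m+8=u, a+9=j, t+8=b, o+9=x.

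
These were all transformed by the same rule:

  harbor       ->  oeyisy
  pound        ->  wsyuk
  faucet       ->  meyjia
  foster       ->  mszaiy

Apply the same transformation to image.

Vowels shift forward by 4 and consonants shift forward by 7.
For image: i(vowel)+4=m, m(cons)+7=t, a(vowel)+4=e, g(cons)+7=n, e(vowel)+4=i.

mteni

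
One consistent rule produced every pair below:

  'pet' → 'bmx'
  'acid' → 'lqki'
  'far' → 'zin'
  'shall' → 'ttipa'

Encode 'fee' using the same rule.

mmn

The output letters match the input read backwards, each shifted +8: pet reversed is tep. The word is reversed, then every letter is shifted forward by 8.
On fee: reverse → eef; then shift: e+8=m, e+8=m, f+8=n.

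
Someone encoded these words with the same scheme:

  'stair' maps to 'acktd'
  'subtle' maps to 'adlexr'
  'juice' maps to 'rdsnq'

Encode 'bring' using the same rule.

jasys

In stair: s→a is +8, t→c is +9, a→k is +10, i→t is +11 — the shift increases by 1 each position. The shift increases by 1 at each position, starting from +8: 8, 9, 10, ….
On bring: b+8=j, r+9=a, i+10=s, n+11=y, g+12=s.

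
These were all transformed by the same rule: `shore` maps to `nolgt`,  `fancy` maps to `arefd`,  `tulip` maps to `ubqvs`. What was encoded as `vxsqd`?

Treating letters as 0–25, the rule is x ↦ 7x + 17 (mod 26).
Reversing it on vxsqd: v(21)→15·(21−17)≡8=i; x(23)→15·(23−17)≡12=m; s(18)→15·(18−17)≡15=p; q(16)→15·(16−17)≡11=l; d(3)→15·(3−17)≡24=y (all mod 26).

imply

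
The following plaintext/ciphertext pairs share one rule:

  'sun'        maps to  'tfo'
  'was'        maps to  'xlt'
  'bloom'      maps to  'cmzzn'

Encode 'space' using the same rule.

tqldp

The shift depends on letter class: consonant s→t is +1, but vowel u→f is +11. Vowels shift forward by 11 and consonants shift forward by 1.
For space: s(cons)+1=t, p(cons)+1=q, a(vowel)+11=l, c(cons)+1=d, e(vowel)+11=p.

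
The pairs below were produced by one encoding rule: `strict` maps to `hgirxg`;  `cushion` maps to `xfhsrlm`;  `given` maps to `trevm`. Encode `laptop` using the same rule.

Each pair mirrors across the alphabet (s↔h, t↔g, r↔i): positions sum to 25. Letters are reflected about the middle of the alphabet (position → 25−position): Atbash.
For laptop: l↔o, a↔z, p↔k, t↔g, o↔l, p↔k.

ozkglk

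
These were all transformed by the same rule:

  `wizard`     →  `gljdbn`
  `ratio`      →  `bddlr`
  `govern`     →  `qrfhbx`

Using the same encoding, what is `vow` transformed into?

frg

The shift depends on letter class: consonant w→g is +10, but vowel i→l is +3. Vowels shift forward by 3 and consonants shift forward by 10.
On vow: v(cons)+10=f, o(vowel)+3=r, w(cons)+10=g.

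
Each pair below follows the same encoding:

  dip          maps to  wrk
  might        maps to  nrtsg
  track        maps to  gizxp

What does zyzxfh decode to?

Each pair mirrors across the alphabet (d↔w, i↔r, p↔k): positions sum to 25. Each letter is replaced by its mirror in the alphabet: a↔z, b↔y, c↔x, and so on (the Atbash cipher).
Reversing it on zyzxfh: z↔a, y↔b, z↔a, x↔c, f↔u, h↔s.

abacus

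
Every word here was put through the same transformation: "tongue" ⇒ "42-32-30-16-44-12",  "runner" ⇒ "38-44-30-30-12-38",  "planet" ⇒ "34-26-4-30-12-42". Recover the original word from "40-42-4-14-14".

With a=1..z=26, the number is 2·pos + 2.
Decoding 40-42-4-14-14: 40→(40−2)÷2=19=s, 42→(42−2)÷2=20=t, 4→(4−2)÷2=1=a, 14→(14−2)÷2=6=f, 14→(14−2)÷2=6=f.

staff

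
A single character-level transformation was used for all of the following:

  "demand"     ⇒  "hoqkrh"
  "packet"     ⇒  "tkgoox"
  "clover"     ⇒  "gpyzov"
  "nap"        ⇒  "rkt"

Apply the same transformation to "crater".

The rule splits by letter class: vowels +10, consonants +4.
Applying it to crater: c(cons)+4=g, r(cons)+4=v, a(vowel)+10=k, t(cons)+4=x, e(vowel)+10=o, r(cons)+4=v.

gvkxov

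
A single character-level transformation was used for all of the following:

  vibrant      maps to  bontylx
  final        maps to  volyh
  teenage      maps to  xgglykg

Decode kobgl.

v(21)→b(1) and i(8)→o(14) fit y≡15x+24 (mod 26); the inverse of 15 mod 26 is 7. This is an affine cipher: with a=0,…,z=25, each position x becomes (15x+24) mod 26.
Decoding kobgl: k(10)→7·(10−24)≡6=g; o(14)→7·(14−24)≡8=i; b(1)→7·(1−24)≡21=v; g(6)→7·(6−24)≡4=e; l(11)→7·(11−24)≡13=n (all mod 26).

given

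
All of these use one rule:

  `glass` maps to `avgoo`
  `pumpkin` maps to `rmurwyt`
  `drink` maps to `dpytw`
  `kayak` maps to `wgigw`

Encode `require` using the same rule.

pcqmypc

g(6)→a(0) and l(11)→v(21) fit y≡25x+6 (mod 26); the inverse of 25 mod 26 is 25. Each letter's alphabet position (a=0..z=25) is mapped through 25·x+6 mod 26 — an affine cipher.
For require: r(17)→25·17+6≡15=p; e(4)→25·4+6≡2=c; q(16)→25·16+6≡16=q; u(20)→25·20+6≡12=m; i(8)→25·8+6≡24=y; r(17)→25·17+6≡15=p; e(4)→25·4+6≡2=c (all mod 26).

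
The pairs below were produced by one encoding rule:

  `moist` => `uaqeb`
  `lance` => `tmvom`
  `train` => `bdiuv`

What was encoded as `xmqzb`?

paint

It's a Vigenère-style cipher with numeric key [8,12]: position i shifts by key[i mod 2].
Reversing it on xmqzb: x−8=p, m−12=a, q−8=i, z−12=n, b−8=t.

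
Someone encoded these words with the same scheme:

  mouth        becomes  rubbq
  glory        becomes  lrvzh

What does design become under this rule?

ikzqpx

In mouth: m→r is +5, o→u is +6, u→b is +7, t→b is +8 — the shift increases by 1 each position. Each letter shifts forward by (position + 5), i.e. 5, 6, 7, … — the shift grows by one for each successive letter.
Applying it to design: d+5=i, e+6=k, s+7=z, i+8=q, g+9=p, n+10=x.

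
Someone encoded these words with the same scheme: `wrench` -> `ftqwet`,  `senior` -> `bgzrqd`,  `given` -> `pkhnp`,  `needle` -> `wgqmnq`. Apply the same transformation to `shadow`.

The shifts repeat in a cycle of length 3: positions 0,1,… shift by +9, +2, +12, then the pattern repeats.
Applying it to shadow: s+9=b, h+2=j, a+12=m, d+9=m, o+2=q, w+12=i.

bjmmqi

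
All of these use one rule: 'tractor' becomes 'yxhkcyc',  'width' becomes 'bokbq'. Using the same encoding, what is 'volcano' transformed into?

Each letter shifts forward by (position + 5), i.e. 5, 6, 7, … — the shift grows by one for each successive letter.
For volcano: v+5=a, o+6=u, l+7=s, c+8=k, a+9=j, n+10=x, o+11=z.

auskjxz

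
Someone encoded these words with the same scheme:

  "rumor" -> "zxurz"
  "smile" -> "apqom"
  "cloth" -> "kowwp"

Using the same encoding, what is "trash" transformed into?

A repeating key of period 2 is used — shifts +8, +3 over and over.
On trash: t+8=b, r+3=u, a+8=i, s+3=v, h+8=p.

buivp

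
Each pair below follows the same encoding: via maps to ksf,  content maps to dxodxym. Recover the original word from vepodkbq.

grateful

The output letters match the input read backwards, each shifted +10: via reversed is aiv. Read the word backwards and shift each letter +10.
Reversing it on vepodkbq: shift back: v−10=l, e−10=u, p−10=f, o−10=e, d−10=t, k−10=a, b−10=r, q−10=g → lufetarg; then reverse → grateful.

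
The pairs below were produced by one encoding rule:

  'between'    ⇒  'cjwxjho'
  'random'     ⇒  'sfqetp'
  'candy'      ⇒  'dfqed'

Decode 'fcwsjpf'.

extreme

Shifts by position in between: pos 0: b→c (+1), pos 1: e→j (+5), pos 2: t→w (+3), pos 3: w→x (+1), pos 4: e→j (+5), pos 5: e→h (+3) — repeating every 3. The shifts repeat in a cycle of length 3: positions 0,1,… shift by +1, +5, +3, then the pattern repeats.
Decoding fcwsjpf: f−1=e, c−5=x, w−3=t, s−1=r, j−5=e, p−3=m, f−1=e.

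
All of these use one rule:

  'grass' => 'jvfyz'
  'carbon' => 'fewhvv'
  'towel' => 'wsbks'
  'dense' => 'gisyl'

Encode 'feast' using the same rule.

In grass: g→j is +3, r→v is +4, a→f is +5, s→y is +6 — the shift increases by 1 each position. Letter i (0-indexed) is shifted by i+3, so successive shifts are 3, 4, 5, ….
Applying it to feast: f+3=i, e+4=i, a+5=f, s+6=y, t+7=a.

iifya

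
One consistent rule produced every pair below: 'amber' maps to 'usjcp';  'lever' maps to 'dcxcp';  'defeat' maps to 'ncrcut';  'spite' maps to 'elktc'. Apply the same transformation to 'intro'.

a(0)→u(20) and m(12)→s(18) fit y≡15x+20 (mod 26); the inverse of 15 mod 26 is 7. This is an affine cipher: with a=0,…,z=25, each position x becomes (15x+20) mod 26.
On intro: i(8)→15·8+20≡10=k; n(13)→15·13+20≡7=h; t(19)→15·19+20≡19=t; r(17)→15·17+20≡15=p; o(14)→15·14+20≡22=w (all mod 26).

khtpw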